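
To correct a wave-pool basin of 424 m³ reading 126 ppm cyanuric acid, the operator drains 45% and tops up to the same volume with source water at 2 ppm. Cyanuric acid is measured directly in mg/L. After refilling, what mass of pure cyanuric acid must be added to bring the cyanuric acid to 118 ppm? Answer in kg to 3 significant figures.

20.3 kg

Volume: 424 m³ = 424,000 L.
After draining 45% and refilling: 126 × 0.55 + 2 × 0.45 = 70.2 ppm.
Deficit to target: 118 − 70.2 = 47.8 mg/L.
Mass: 47.8 mg/L × 424,000 L = 20,270 g cyanuric acid.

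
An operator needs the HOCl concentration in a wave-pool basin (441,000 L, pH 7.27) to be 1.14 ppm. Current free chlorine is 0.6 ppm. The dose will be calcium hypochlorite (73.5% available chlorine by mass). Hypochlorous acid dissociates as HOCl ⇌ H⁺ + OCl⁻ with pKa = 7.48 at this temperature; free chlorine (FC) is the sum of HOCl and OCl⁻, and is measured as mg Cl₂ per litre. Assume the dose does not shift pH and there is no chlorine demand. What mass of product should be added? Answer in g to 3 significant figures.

746 g

[OCl⁻]/[HOCl] = 10^(pH − pKa) = 10^(7.27 − 7.48) = 0.6166; fraction as HOCl = 1/(1 + 0.6166) = 0.6186.
Free chlorine required for 1.14 ppm HOCl: 1.14 / 0.6186 = 1.843 ppm.
FC to add: 1.843 − 0.6 = 1.243 mg/L as Cl₂.
Cl₂ equivalent: 1.243 mg/L × 441,000 L = 548.1 g.
Product at 73.5% available Cl: 548.1 / 0.735 = 745.8 g.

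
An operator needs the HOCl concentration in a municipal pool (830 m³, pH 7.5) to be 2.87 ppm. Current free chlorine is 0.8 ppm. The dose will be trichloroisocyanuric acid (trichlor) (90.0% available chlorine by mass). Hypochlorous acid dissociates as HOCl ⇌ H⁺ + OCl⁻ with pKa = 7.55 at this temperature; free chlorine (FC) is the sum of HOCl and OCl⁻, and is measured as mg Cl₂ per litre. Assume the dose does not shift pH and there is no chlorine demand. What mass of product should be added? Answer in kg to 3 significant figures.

4.27 kg

Volume: 830 m³ = 830,000 L.
[OCl⁻]/[HOCl] = 10^(pH − pKa) = 10^(7.5 − 7.55) = 0.8913; fraction as HOCl = 1/(1 + 0.8913) = 0.5288.
Free chlorine required for 2.87 ppm HOCl: 2.87 / 0.5288 = 5.428 ppm.
FC to add: 5.428 − 0.8 = 4.628 mg/L as Cl₂.
Cl₂ equivalent: 4.628 mg/L × 830,000 L = 3841 g.
Product at 90.0% available Cl: 3841 / 0.9 = 4268 g.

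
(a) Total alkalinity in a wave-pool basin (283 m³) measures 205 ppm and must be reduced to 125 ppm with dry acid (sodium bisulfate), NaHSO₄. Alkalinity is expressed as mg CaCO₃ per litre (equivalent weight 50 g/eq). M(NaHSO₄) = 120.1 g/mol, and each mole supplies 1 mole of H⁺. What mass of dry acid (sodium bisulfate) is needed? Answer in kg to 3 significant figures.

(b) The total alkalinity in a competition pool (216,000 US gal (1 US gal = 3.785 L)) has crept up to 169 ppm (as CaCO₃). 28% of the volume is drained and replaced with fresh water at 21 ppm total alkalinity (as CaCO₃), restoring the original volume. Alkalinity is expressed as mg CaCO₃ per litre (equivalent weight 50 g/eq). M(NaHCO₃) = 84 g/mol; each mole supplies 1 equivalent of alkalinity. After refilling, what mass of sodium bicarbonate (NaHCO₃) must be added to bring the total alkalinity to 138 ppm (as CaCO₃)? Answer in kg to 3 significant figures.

(a) 54.4 kg; (b) 14.3 kg

(a) Volume: 283 m³ = 283,000 L.
(a) Alkalinity to neutralize: (205 − 125) = 80 mg/L as CaCO₃ × 283,000 L = 22,640 g as CaCO₃.
(a) Equivalents of H⁺ required: 22,640 ÷ 50 g/eq = 452.8 eq = 452.8 mol NaHSO₄.
(a) Mass of NaHSO₄: 452.8 × 120.1 = 54,380 g.

(b) Volume: 216,000 US gal × 3.785 L/gal = 817,560 L.
(b) After draining 28% and refilling: 169 × 0.72 + 21 × 0.28 = 127.56 ppm.
(b) Deficit to target: 138 − 127.56 = 10.44 mg/L.
(b) As CaCO₃: 10.44 mg/L × 817,560 L = 8535 g; ÷ 50 g/eq ÷ 1 = 170.7 mol NaHCO₃.
(b) Mass: 170.7 × 84 = 14,340 g.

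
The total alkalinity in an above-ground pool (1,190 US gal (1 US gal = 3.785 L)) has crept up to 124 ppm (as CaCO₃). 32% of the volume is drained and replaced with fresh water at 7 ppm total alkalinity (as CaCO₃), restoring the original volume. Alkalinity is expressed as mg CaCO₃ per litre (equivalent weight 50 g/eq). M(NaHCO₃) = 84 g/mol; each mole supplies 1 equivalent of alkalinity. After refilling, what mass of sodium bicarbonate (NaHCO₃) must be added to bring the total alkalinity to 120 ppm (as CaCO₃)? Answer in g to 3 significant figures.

253 g

Volume: 1,190 US gal × 3.785 L/gal = 4,504 L.
After draining 32% and refilling: 124 × 0.68 + 7 × 0.32 = 86.56 ppm.
Deficit to target: 120 − 86.56 = 33.44 mg/L.
As CaCO₃: 33.44 mg/L × 4,504 L = 150.6 g; ÷ 50 g/eq ÷ 1 = 3.012 mol NaHCO₃.
Mass: 3.012 × 84 = 253 g.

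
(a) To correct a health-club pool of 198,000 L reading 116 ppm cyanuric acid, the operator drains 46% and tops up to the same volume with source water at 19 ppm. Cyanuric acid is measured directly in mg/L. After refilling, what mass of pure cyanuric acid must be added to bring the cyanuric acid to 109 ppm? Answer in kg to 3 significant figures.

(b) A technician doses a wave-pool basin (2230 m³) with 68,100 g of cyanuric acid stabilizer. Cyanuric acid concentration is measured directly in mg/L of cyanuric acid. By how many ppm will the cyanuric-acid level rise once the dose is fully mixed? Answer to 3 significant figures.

(a) 7.45 kg; (b) 30.5 ppm

(a) After draining 46% and refilling: 116 × 0.54 + 19 × 0.46 = 71.38 ppm.
(a) Deficit to target: 109 − 71.38 = 37.62 mg/L.
(a) Mass: 37.62 mg/L × 198,000 L = 7449 g cyanuric acid.

(b) Volume: 2230 m³ = 2,230,000 L.
(b) Rise: 68,100 g / 2,230,000 L × 1000 = 30.54 mg/L.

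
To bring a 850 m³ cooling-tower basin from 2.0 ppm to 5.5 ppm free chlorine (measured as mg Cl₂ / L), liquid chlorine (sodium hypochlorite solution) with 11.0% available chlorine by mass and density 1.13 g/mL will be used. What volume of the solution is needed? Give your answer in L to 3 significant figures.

23.9 L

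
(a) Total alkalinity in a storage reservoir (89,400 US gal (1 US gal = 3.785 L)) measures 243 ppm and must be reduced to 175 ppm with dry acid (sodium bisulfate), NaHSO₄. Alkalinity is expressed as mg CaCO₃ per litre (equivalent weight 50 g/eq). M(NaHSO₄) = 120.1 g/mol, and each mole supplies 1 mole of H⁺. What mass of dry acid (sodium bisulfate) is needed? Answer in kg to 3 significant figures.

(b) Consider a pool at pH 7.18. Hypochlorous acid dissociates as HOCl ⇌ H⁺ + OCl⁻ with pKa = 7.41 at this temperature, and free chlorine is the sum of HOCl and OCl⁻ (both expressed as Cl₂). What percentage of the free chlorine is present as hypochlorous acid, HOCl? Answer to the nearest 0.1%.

(a) 55.3 kg; (b) 62.9%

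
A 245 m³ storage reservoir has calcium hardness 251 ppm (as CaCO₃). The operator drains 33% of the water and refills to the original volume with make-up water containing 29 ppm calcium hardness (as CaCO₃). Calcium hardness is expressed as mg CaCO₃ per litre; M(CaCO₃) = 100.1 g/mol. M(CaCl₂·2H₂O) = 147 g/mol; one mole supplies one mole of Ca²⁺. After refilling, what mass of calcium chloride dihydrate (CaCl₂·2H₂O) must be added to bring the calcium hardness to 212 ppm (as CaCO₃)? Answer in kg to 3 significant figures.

12.3 kg

Volume: 245 m³ = 245,000 L.
After draining 33% and refilling: 251 × 0.67 + 29 × 0.33 = 177.74 ppm.
Deficit to target: 212 − 177.74 = 34.26 mg/L.
As CaCO₃: 34.26 mg/L × 245,000 L = 8394 g; ÷ 100.1 = 83.85 mol Ca²⁺.
Mass: 83.85 × 147 = 12,330 g.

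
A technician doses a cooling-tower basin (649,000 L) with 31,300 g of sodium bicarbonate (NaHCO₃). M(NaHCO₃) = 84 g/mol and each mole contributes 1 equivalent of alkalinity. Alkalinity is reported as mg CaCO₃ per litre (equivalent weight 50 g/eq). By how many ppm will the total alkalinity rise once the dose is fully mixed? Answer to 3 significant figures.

Moles of NaHCO₃: 31,300 g ÷ 84 g/mol = 372.6 mol → 372.6 eq of alkalinity.
As CaCO₃: 372.6 eq × 50 g/eq = 18,630 g.
Rise: 18,630 g / 649,000 L × 1000 = 28.71 mg/L.

28.7 ppm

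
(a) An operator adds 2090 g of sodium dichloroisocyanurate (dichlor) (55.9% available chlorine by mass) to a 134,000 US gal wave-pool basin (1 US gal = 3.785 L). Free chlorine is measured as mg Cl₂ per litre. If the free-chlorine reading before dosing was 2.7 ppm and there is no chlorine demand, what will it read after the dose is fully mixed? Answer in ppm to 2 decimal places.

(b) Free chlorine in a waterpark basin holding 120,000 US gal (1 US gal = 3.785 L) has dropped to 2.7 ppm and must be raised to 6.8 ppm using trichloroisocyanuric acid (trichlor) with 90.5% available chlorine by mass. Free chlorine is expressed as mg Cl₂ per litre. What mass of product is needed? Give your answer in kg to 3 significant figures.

(a) Volume: 134,000 US gal × 3.785 L/gal = 507,190 L.
(a) Available chlorine delivered: 2090 g × 0.559 = 1168 g as Cl₂.
(a) Concentration rise: 1168 g / 507,190 L = 2.303 mg/L = 2.30 ppm.
(a) Final FC: 2.7 + 2.30 = 5.00 ppm.

(b) Volume: 120,000 US gal × 3.785 L/gal = 454,200 L.
(b) Chlorine deficit: 6.8 − 2.7 = 4.1 ppm = 4.1 mg/L as Cl₂.
(b) Cl₂ equivalent needed: 4.1 mg/L × 454,200 L = 1,862,000 mg = 1862 g.
(b) Product at 90.5% available chlorine: 1862 / 0.905 = 2058 g.

(a) 5.00 ppm; (b) 2.06 kg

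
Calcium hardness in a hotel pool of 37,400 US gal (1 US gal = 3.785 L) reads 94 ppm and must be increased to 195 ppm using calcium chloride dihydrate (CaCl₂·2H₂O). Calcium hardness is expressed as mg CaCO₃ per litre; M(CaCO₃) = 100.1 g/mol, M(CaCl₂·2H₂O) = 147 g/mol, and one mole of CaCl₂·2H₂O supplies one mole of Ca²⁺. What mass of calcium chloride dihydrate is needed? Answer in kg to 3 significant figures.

21.0 kg

Volume: 37,400 US gal × 3.785 L/gal = 141,559 L.
Hardness to add: (195 − 94) = 101 mg/L as CaCO₃ × 141,559 L = 14,300 g as CaCO₃.
Moles of Ca²⁺ (1 mol Ca²⁺ ≡ 1 mol CaCO₃): 14,300 / 100.1 g/mol = 142.8 mol.
Mass of CaCl₂·2H₂O: 142.8 × 147 = 21,000 g.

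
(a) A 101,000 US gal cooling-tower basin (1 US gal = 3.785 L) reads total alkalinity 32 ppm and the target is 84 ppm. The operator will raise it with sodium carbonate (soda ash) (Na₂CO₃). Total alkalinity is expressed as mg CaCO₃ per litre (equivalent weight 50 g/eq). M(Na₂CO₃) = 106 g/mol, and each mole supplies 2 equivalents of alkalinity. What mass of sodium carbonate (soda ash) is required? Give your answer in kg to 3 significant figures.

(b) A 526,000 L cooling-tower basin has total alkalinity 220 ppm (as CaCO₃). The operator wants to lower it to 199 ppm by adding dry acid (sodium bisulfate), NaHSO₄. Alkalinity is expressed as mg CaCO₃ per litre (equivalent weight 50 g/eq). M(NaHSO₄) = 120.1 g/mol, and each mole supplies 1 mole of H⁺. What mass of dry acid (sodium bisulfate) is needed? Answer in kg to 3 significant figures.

(a) 21.1 kg; (b) 26.5 kg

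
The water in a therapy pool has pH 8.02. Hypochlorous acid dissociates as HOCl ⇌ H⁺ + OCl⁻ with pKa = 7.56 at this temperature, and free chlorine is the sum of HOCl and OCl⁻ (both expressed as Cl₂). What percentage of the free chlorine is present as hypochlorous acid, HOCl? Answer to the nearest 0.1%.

25.7%

[OCl⁻]/[HOCl] = 10^(pH − pKa) = 10^(8.02 − 7.56) = 10^0.46 = 2.884.
Fraction as HOCl = 1 / (1 + 2.884) = 0.2575.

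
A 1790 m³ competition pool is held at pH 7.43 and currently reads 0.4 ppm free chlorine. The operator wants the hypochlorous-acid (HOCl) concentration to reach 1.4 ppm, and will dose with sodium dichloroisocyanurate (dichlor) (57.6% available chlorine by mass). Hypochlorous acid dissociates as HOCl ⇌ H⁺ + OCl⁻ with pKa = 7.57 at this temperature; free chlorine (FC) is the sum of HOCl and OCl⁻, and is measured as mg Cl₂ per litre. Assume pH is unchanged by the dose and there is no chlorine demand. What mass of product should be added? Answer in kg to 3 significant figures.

Volume: 1790 m³ = 1,790,000 L.
[OCl⁻]/[HOCl] = 10^(pH − pKa) = 10^(7.43 − 7.57) = 0.7244; fraction as HOCl = 1/(1 + 0.7244) = 0.5799.
Free chlorine required for 1.4 ppm HOCl: 1.4 / 0.5799 = 2.414 ppm.
FC to add: 2.414 − 0.4 = 2.014 mg/L as Cl₂.
Cl₂ equivalent: 2.014 mg/L × 1,790,000 L = 3605 g.
Product at 57.6% available Cl: 3605 / 0.576 = 6259 g.

6.26 kg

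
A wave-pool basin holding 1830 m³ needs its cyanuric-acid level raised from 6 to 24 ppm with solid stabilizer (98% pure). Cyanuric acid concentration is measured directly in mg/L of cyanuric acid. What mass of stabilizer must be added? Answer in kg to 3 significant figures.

33.6 kg

Volume: 1830 m³ = 1,830,000 L.
CYA to add: (24 − 6) = 18 mg/L × 1,830,000 L = 32,940 g cyanuric acid.
At 98% purity: 32,940 / 0.98 = 33,610 g product.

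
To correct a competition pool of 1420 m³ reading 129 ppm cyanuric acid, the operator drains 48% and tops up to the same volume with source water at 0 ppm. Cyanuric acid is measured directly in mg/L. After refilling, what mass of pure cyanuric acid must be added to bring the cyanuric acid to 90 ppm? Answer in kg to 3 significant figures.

32.5 kg

Volume: 1420 m³ = 1,420,000 L.
After draining 48% and refilling: 129 × 0.52 + 0 × 0.48 = 67.08 ppm.
Deficit to target: 90 − 67.08 = 22.92 mg/L.
Mass: 22.92 mg/L × 1,420,000 L = 32,550 g cyanuric acid.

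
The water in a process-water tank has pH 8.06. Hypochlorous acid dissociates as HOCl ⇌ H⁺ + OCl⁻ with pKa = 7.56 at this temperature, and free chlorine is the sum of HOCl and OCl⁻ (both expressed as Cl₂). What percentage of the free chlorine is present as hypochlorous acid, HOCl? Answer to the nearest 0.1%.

24.0%

[OCl⁻]/[HOCl] = 10^(pH − pKa) = 10^(8.06 − 7.56) = 10^0.50 = 3.162.
Fraction as HOCl = 1 / (1 + 3.162) = 0.2403.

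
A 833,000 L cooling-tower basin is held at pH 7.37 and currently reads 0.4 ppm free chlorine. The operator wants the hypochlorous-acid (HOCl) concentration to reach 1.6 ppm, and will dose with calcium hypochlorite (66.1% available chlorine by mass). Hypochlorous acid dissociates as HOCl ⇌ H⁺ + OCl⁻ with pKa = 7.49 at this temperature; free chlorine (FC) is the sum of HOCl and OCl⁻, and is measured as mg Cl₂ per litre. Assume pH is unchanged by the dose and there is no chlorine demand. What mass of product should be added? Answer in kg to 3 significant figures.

3.04 kg

[OCl⁻]/[HOCl] = 10^(pH − pKa) = 10^(7.37 − 7.49) = 0.7586; fraction as HOCl = 1/(1 + 0.7586) = 0.5686.
Free chlorine required for 1.6 ppm HOCl: 1.6 / 0.5686 = 2.814 ppm.
FC to add: 2.814 − 0.4 = 2.414 mg/L as Cl₂.
Cl₂ equivalent: 2.414 mg/L × 833,000 L = 2011 g.
Product at 66.1% available Cl: 2011 / 0.661 = 3042 g.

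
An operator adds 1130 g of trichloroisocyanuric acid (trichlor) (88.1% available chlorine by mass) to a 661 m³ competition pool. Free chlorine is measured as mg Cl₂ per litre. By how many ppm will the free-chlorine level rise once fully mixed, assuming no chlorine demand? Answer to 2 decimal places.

Volume: 661 m³ = 661,000 L.
Available chlorine delivered: 1130 g × 0.881 = 995.5 g as Cl₂.
Concentration rise: 995.5 g / 661,000 L = 1.506 mg/L = 1.51 ppm.

1.51 ppm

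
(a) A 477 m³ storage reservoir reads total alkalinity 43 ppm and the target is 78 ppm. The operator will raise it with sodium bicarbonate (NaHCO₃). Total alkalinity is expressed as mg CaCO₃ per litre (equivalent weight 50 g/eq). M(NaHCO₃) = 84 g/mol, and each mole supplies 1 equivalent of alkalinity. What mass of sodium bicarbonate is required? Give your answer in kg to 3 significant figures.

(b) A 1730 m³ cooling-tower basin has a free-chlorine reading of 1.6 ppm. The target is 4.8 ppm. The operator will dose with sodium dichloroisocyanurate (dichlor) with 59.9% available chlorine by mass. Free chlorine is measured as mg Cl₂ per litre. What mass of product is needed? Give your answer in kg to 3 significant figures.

(a) 28.0 kg; (b) 9.24 kg

(a) Volume: 477 m³ = 477,000 L.
(a) Alkalinity to add: (78 − 43) = 35 mg/L as CaCO₃ × 477,000 L = 16,700 g as CaCO₃.
(a) Equivalents: 16,700 g ÷ 50 g/eq = 333.9 eq.
(a) NaHCO₃ supplies 1 eq per mole → 333.9 mol.
(a) Mass: 333.9 mol × 84 g/mol = 28,050 g.

(b) Volume: 1730 m³ = 1,730,000 L.
(b) Chlorine deficit: 4.8 − 1.6 = 3.2 ppm = 3.2 mg/L as Cl₂.
(b) Cl₂ equivalent needed: 3.2 mg/L × 1,730,000 L = 5,536,000 mg = 5536 g.
(b) Product at 59.9% available chlorine: 5536 / 0.599 = 9242 g.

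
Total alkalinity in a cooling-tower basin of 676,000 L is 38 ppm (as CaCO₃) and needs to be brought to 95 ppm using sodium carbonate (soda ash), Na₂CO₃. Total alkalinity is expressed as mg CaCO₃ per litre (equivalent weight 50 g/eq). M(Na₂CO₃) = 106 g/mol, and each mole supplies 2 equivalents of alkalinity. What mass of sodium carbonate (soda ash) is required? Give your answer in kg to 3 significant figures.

Alkalinity to add: (95 − 38) = 57 mg/L as CaCO₃ × 676,000 L = 38,530 g as CaCO₃.
Equivalents: 38,530 g ÷ 50 g/eq = 770.6 eq.
Each mole of Na₂CO₃ supplies 2 eq, so 770.6 / 2 = 385.3 mol.
Mass: 385.3 mol × 106 g/mol = 40,840 g.

40.8 kg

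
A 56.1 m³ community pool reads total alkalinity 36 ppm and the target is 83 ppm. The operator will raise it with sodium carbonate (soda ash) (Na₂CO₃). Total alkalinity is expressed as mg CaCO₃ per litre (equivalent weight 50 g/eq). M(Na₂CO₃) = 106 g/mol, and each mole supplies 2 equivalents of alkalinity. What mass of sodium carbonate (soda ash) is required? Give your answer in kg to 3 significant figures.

2.79 kg

Volume: 56.1 m³ = 56,100 L.
Alkalinity to add: (83 − 36) = 47 mg/L as CaCO₃ × 56,100 L = 2637 g as CaCO₃.
Equivalents: 2637 g ÷ 50 g/eq = 52.73 eq.
Each mole of Na₂CO₃ supplies 2 eq, so 52.73 / 2 = 26.37 mol.
Mass: 26.37 mol × 106 g/mol = 2795 g.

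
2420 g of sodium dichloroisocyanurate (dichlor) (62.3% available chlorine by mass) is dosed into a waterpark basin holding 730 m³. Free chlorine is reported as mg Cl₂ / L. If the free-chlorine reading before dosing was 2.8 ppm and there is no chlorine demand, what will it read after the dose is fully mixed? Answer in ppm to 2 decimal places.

Volume: 730 m³ = 730,000 L.
Available chlorine delivered: 2420 g × 0.623 = 1508 g as Cl₂.
Concentration rise: 1508 g / 730,000 L = 2.065 mg/L = 2.07 ppm.
Final FC: 2.8 + 2.07 = 4.87 ppm.

4.87 ppm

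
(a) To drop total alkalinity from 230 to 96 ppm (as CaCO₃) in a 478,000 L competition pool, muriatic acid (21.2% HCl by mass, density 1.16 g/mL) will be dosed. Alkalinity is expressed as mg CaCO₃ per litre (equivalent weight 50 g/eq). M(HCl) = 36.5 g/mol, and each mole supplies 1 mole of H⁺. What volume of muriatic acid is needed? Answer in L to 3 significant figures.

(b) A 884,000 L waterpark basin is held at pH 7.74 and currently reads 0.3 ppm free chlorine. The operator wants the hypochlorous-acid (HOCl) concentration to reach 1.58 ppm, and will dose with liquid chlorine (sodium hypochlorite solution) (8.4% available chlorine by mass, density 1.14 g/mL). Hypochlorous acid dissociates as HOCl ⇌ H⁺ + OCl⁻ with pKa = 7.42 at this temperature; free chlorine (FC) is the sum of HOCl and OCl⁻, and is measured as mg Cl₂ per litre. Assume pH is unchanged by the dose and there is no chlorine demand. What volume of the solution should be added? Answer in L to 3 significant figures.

(a) 190 L; (b) 42.3 L

(a) Alkalinity to neutralize: (230 − 96) = 134 mg/L as CaCO₃ × 478,000 L = 64,050 g as CaCO₃.
(a) Equivalents of H⁺ required: 64,050 ÷ 50 g/eq = 1281 eq = 1281 mol HCl.
(a) Mass of HCl: 1281 × 36.5 = 46,760 g.
(a) Mass of 21.2% solution: 46,760 / 0.212 = 220,600 g.
(a) Volume: 220,600 g ÷ 1.16 g/mL = 190,100 mL.

(b) [OCl⁻]/[HOCl] = 10^(pH − pKa) = 10^(7.74 − 7.42) = 2.089; fraction as HOCl = 1/(1 + 2.089) = 0.3237.
(b) Free chlorine required for 1.58 ppm HOCl: 1.58 / 0.3237 = 4.881 ppm.
(b) FC to add: 4.881 − 0.3 = 4.581 mg/L as Cl₂.
(b) Cl₂ equivalent: 4.581 mg/L × 884,000 L = 4050 g.
(b) Product at 8.4% available Cl: 4050 / 0.084 = 48,210 g.
(b) Volume: 48,210 g ÷ 1.14 g/mL = 42,290 mL.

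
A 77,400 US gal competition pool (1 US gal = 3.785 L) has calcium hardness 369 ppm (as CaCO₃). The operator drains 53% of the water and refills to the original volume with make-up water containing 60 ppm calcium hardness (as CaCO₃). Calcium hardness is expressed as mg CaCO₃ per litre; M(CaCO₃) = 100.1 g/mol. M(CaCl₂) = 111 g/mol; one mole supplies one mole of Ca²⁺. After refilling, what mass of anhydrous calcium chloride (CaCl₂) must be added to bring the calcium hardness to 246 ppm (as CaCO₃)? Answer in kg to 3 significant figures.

13.2 kg

Volume: 77,400 US gal × 3.785 L/gal = 292,959 L.
After draining 53% and refilling: 369 × 0.47 + 60 × 0.53 = 205.23 ppm.
Deficit to target: 246 − 205.23 = 40.77 mg/L.
As CaCO₃: 40.77 mg/L × 292,959 L = 11,940 g; ÷ 100.1 = 119.3 mol Ca²⁺.
Mass: 119.3 × 111 = 13,240 g.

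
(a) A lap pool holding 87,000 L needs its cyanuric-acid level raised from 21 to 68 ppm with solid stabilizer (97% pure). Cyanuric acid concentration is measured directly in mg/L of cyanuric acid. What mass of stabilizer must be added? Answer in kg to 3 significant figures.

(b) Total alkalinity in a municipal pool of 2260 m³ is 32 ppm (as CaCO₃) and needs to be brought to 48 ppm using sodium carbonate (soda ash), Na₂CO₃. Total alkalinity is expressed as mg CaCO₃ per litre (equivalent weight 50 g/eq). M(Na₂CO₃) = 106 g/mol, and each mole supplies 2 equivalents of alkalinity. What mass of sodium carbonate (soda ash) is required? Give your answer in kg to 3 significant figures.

(a) 4.22 kg; (b) 38.3 kg

(a) CYA to add: (68 − 21) = 47 mg/L × 87,000 L = 4089 g cyanuric acid.
(a) At 97% purity: 4089 / 0.97 = 4215 g product.

(b) Volume: 2260 m³ = 2,260,000 L.
(b) Alkalinity to add: (48 − 32) = 16 mg/L as CaCO₃ × 2,260,000 L = 36,160 g as CaCO₃.
(b) Equivalents: 36,160 g ÷ 50 g/eq = 723.2 eq.
(b) Each mole of Na₂CO₃ supplies 2 eq, so 723.2 / 2 = 361.6 mol.
(b) Mass: 361.6 mol × 106 g/mol = 38,330 g.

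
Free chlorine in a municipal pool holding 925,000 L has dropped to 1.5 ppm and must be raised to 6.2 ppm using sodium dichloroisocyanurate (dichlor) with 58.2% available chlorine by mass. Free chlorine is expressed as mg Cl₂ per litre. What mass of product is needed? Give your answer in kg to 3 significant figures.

Chlorine deficit: 6.2 − 1.5 = 4.7 ppm = 4.7 mg/L as Cl₂.
Cl₂ equivalent needed: 4.7 mg/L × 925,000 L = 4,348,000 mg = 4348 g.
Product at 58.2% available chlorine: 4348 / 0.582 = 7470 g.

7.47 kg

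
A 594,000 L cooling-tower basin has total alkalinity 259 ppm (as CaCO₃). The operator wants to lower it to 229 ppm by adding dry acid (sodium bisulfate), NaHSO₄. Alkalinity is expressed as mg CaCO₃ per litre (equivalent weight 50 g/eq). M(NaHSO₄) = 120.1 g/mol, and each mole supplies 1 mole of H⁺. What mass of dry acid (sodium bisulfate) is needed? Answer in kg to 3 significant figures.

42.8 kg

Alkalinity to neutralize: (259 − 229) = 30 mg/L as CaCO₃ × 594,000 L = 17,820 g as CaCO₃.
Equivalents of H⁺ required: 17,820 ÷ 50 g/eq = 356.4 eq = 356.4 mol NaHSO₄.
Mass of NaHSO₄: 356.4 × 120.1 = 42,800 g.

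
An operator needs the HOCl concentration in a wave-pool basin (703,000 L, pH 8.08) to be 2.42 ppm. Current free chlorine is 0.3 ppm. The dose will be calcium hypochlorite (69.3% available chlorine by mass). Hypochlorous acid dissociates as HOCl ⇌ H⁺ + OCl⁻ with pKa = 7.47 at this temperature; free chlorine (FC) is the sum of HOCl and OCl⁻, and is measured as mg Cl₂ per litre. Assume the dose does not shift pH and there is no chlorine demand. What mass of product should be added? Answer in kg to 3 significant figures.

12.2 kg

[OCl⁻]/[HOCl] = 10^(pH − pKa) = 10^(8.08 − 7.47) = 4.074; fraction as HOCl = 1/(1 + 4.074) = 0.1971.
Free chlorine required for 2.42 ppm HOCl: 2.42 / 0.1971 = 12.28 ppm.
FC to add: 12.28 − 0.3 = 11.98 mg/L as Cl₂.
Cl₂ equivalent: 11.98 mg/L × 703,000 L = 8421 g.
Product at 69.3% available Cl: 8421 / 0.693 = 12,150 g.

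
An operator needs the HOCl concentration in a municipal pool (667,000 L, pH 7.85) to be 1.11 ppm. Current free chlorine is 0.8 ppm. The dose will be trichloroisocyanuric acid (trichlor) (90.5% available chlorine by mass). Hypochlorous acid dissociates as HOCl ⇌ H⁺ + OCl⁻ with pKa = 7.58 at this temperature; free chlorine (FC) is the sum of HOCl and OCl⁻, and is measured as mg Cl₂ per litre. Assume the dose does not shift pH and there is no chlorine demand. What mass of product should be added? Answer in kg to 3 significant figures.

1.75 kg

[OCl⁻]/[HOCl] = 10^(pH − pKa) = 10^(7.85 − 7.58) = 1.862; fraction as HOCl = 1/(1 + 1.862) = 0.3494.
Free chlorine required for 1.11 ppm HOCl: 1.11 / 0.3494 = 3.177 ppm.
FC to add: 3.177 − 0.8 = 2.377 mg/L as Cl₂.
Cl₂ equivalent: 2.377 mg/L × 667,000 L = 1585 g.
Product at 90.5% available Cl: 1585 / 0.905 = 1752 g.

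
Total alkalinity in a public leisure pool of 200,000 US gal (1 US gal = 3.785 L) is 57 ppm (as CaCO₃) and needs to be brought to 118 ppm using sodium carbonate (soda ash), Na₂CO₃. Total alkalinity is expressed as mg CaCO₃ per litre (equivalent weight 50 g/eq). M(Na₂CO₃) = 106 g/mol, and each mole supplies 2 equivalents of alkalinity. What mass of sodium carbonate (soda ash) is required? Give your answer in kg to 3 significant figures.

48.9 kg

Volume: 200,000 US gal × 3.785 L/gal = 757,000 L.
Alkalinity to add: (118 − 57) = 61 mg/L as CaCO₃ × 757,000 L = 46,180 g as CaCO₃.
Equivalents: 46,180 g ÷ 50 g/eq = 923.5 eq.
Each mole of Na₂CO₃ supplies 2 eq, so 923.5 / 2 = 461.8 mol.
Mass: 461.8 mol × 106 g/mol = 48,950 g.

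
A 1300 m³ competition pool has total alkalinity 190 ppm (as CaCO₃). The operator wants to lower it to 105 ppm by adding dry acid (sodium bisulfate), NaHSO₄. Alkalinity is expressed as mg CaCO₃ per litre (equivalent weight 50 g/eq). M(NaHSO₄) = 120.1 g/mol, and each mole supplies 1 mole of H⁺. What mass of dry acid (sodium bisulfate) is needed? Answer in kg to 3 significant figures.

265 kg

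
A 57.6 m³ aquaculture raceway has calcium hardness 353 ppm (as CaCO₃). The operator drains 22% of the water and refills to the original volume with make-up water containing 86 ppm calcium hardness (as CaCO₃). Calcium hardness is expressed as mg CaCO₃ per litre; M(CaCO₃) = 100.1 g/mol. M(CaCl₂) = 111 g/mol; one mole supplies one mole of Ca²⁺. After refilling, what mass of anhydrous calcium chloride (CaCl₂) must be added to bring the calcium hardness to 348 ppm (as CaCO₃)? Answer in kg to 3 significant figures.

Volume: 57.6 m³ = 57,600 L.
After draining 22% and refilling: 353 × 0.78 + 86 × 0.22 = 294.26 ppm.
Deficit to target: 348 − 294.26 = 53.74 mg/L.
As CaCO₃: 53.74 mg/L × 57,600 L = 3095 g; ÷ 100.1 = 30.92 mol Ca²⁺.
Mass: 30.92 × 111 = 3432 g.

3.43 kg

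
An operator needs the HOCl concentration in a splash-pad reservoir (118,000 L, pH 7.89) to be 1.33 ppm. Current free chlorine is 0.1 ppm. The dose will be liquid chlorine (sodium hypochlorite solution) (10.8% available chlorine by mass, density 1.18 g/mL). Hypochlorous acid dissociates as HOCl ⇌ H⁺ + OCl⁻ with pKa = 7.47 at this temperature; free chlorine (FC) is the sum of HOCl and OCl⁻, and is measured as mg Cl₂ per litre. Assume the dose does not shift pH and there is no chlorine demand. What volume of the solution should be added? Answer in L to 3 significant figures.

4.38 L

[OCl⁻]/[HOCl] = 10^(pH − pKa) = 10^(7.89 − 7.47) = 2.63; fraction as HOCl = 1/(1 + 2.63) = 0.2755.
Free chlorine required for 1.33 ppm HOCl: 1.33 / 0.2755 = 4.828 ppm.
FC to add: 4.828 − 0.1 = 4.728 mg/L as Cl₂.
Cl₂ equivalent: 4.728 mg/L × 118,000 L = 557.9 g.
Product at 10.8% available Cl: 557.9 / 0.108 = 5166 g.
Volume: 5166 g ÷ 1.18 g/mL = 4378 mL.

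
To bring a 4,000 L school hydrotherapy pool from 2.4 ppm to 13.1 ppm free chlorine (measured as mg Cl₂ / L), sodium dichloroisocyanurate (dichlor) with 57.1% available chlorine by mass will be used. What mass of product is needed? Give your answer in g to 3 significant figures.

75.0 g

Chlorine deficit: 13.1 − 2.4 = 10.7 ppm = 10.7 mg/L as Cl₂.
Cl₂ equivalent needed: 10.7 mg/L × 4,000 L = 42,800 mg = 42.8 g.
Product at 57.1% available chlorine: 42.8 / 0.571 = 74.96 g.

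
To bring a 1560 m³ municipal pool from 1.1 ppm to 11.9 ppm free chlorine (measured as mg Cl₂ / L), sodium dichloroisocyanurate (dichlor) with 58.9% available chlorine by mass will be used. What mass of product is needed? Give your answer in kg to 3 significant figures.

28.6 kg

Volume: 1560 m³ = 1,560,000 L.
Chlorine deficit: 11.9 − 1.1 = 10.8 ppm = 10.8 mg/L as Cl₂.
Cl₂ equivalent needed: 10.8 mg/L × 1,560,000 L = 16,850,000 mg = 16,850 g.
Product at 58.9% available chlorine: 16,850 / 0.589 = 28,600 g.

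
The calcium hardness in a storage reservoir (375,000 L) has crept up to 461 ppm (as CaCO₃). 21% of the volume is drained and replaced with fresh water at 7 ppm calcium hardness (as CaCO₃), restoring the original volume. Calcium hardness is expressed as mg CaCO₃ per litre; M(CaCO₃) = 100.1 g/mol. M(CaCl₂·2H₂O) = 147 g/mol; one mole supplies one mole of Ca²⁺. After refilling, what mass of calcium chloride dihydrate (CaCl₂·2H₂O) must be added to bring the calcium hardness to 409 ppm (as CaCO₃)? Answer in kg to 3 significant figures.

23.9 kg

After draining 21% and refilling: 461 × 0.79 + 7 × 0.21 = 365.66 ppm.
Deficit to target: 409 − 365.66 = 43.34 mg/L.
As CaCO₃: 43.34 mg/L × 375,000 L = 16,250 g; ÷ 100.1 = 162.4 mol Ca²⁺.
Mass: 162.4 × 147 = 23,870 g.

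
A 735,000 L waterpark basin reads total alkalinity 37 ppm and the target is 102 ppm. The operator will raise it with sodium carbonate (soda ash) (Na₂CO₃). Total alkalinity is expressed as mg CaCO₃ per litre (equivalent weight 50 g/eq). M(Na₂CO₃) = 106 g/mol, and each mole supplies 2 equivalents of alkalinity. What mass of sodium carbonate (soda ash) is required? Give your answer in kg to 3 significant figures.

50.6 kg

Alkalinity to add: (102 − 37) = 65 mg/L as CaCO₃ × 735,000 L = 47,780 g as CaCO₃.
Equivalents: 47,780 g ÷ 50 g/eq = 955.5 eq.
Each mole of Na₂CO₃ supplies 2 eq, so 955.5 / 2 = 477.8 mol.
Mass: 477.8 mol × 106 g/mol = 50,640 g.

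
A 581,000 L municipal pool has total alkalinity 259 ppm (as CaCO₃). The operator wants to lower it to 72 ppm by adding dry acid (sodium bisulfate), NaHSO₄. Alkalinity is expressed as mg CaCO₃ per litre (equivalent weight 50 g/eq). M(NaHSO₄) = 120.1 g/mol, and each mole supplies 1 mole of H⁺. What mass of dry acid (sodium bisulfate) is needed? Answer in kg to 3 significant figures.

Alkalinity to neutralize: (259 − 72) = 187 mg/L as CaCO₃ × 581,000 L = 108,600 g as CaCO₃.
Equivalents of H⁺ required: 108,600 ÷ 50 g/eq = 2173 eq = 2173 mol NaHSO₄.
Mass of NaHSO₄: 2173 × 120.1 = 261,000 g.

261 kg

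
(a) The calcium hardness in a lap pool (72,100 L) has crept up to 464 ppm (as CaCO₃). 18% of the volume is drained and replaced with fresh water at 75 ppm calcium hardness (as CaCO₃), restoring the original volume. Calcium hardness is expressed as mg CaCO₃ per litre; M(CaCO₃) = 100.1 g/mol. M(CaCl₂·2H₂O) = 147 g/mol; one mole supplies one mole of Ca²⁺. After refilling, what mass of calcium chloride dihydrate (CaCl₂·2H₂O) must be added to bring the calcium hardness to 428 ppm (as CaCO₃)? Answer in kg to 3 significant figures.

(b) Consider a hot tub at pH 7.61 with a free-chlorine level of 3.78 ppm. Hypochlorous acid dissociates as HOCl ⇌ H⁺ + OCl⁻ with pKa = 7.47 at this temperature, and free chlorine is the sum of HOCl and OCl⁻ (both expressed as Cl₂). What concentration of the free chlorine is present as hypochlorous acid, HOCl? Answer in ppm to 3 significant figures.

(a) 3.60 kg; (b) 1.59 ppm

(a) After draining 18% and refilling: 464 × 0.82 + 75 × 0.18 = 393.98 ppm.
(a) Deficit to target: 428 − 393.98 = 34.02 mg/L.
(a) As CaCO₃: 34.02 mg/L × 72,100 L = 2453 g; ÷ 100.1 = 24.5 mol Ca²⁺.
(a) Mass: 24.5 × 147 = 3602 g.

(b) [OCl⁻]/[HOCl] = 10^(pH − pKa) = 10^(7.61 − 7.47) = 10^0.14 = 1.38.
(b) Fraction as HOCl = 1 / (1 + 1.38) = 0.4201.
(b) HOCl = 0.4201 × 3.78 ppm = 1.588 ppm.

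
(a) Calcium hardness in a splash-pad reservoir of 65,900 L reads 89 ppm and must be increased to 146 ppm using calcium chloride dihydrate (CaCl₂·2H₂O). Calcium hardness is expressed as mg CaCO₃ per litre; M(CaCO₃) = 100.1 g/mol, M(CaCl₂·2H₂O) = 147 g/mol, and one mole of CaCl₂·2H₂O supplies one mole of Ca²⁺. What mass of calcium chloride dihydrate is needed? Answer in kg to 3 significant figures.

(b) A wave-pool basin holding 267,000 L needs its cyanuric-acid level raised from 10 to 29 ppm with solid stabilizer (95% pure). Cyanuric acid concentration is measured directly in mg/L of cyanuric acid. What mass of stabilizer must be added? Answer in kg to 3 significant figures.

(a) 5.52 kg; (b) 5.34 kg

(a) Hardness to add: (146 − 89) = 57 mg/L as CaCO₃ × 65,900 L = 3756 g as CaCO₃.
(a) Moles of Ca²⁺ (1 mol Ca²⁺ ≡ 1 mol CaCO₃): 3756 / 100.1 g/mol = 37.53 mol.
(a) Mass of CaCl₂·2H₂O: 37.53 × 147 = 5516 g.

(b) CYA to add: (29 − 10) = 19 mg/L × 267,000 L = 5073 g cyanuric acid.
(b) At 95% purity: 5073 / 0.95 = 5340 g product.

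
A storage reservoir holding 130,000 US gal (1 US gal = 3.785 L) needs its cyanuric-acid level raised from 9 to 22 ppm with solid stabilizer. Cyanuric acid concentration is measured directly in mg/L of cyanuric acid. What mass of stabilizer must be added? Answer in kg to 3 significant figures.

6.40 kg

Volume: 130,000 US gal × 3.785 L/gal = 492,050 L.
CYA to add: (22 − 9) = 13 mg/L × 492,050 L = 6397 g cyanuric acid.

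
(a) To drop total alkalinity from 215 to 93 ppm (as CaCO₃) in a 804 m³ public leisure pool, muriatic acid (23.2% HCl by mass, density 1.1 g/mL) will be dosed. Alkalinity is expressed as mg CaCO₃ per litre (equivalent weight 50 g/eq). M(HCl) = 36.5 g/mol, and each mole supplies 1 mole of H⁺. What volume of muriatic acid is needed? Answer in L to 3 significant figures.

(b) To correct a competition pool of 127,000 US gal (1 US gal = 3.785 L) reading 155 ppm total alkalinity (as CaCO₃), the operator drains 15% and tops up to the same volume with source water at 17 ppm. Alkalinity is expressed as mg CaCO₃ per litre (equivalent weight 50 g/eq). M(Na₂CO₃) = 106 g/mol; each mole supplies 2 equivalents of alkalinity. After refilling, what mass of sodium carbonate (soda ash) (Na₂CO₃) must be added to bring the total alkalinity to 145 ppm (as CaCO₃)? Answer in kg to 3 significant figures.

(a) 281 L; (b) 5.45 kg

(a) Volume: 804 m³ = 804,000 L.
(a) Alkalinity to neutralize: (215 − 93) = 122 mg/L as CaCO₃ × 804,000 L = 98,090 g as CaCO₃.
(a) Equivalents of H⁺ required: 98,090 ÷ 50 g/eq = 1962 eq = 1962 mol HCl.
(a) Mass of HCl: 1962 × 36.5 = 71,600 g.
(a) Mass of 23.2% solution: 71,600 / 0.232 = 308,600 g.
(a) Volume: 308,600 g ÷ 1.1 g/mL = 280,600 mL.

(b) Volume: 127,000 US gal × 3.785 L/gal = 480,695 L.
(b) After draining 15% and refilling: 155 × 0.85 + 17 × 0.15 = 134.3 ppm.
(b) Deficit to target: 145 − 134.3 = 10.7 mg/L.
(b) As CaCO₃: 10.7 mg/L × 480,695 L = 5143 g; ÷ 50 g/eq ÷ 2 = 51.43 mol Na₂CO₃.
(b) Mass: 51.43 × 106 = 5452 g.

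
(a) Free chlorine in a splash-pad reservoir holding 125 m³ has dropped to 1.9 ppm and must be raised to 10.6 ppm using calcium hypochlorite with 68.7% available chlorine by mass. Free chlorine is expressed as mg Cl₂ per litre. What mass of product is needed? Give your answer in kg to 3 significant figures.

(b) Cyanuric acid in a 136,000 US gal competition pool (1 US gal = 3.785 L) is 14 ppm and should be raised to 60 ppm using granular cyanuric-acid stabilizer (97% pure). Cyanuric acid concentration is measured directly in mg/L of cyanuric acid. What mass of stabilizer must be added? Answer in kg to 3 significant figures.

(a) Volume: 125 m³ = 125,000 L.
(a) Chlorine deficit: 10.6 − 1.9 = 8.7 ppm = 8.7 mg/L as Cl₂.
(a) Cl₂ equivalent needed: 8.7 mg/L × 125,000 L = 1,088,000 mg = 1088 g.
(a) Product at 68.7% available chlorine: 1088 / 0.687 = 1583 g.

(b) Volume: 136,000 US gal × 3.785 L/gal = 514,760 L.
(b) CYA to add: (60 − 14) = 46 mg/L × 514,760 L = 23,680 g cyanuric acid.
(b) At 97% purity: 23,680 / 0.97 = 24,410 g product.

(a) 1.58 kg; (b) 24.4 kg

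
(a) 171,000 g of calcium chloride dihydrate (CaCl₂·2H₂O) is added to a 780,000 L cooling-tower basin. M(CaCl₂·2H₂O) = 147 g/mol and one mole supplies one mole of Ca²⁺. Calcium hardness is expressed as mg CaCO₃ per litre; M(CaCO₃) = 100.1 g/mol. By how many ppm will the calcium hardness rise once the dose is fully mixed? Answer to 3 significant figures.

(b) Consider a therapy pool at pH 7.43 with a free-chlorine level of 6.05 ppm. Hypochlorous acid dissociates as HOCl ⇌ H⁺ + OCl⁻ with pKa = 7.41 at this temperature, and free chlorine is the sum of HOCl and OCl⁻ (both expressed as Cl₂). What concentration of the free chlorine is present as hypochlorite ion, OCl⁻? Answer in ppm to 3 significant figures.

(a) 149 ppm; (b) 3.09 ppm

(a) Moles of Ca²⁺: 171,000 g ÷ 147 g/mol = 1163 mol.
(a) As CaCO₃: 1163 mol × 100.1 g/mol = 116,400 g.
(a) Rise: 116,400 g / 780,000 L × 1000 = 149.3 mg/L.

(b) [OCl⁻]/[HOCl] = 10^(pH − pKa) = 10^(7.43 − 7.41) = 10^0.02 = 1.047.
(b) Fraction as HOCl = 1 / (1 + 1.047) = 0.4885.
(b) OCl⁻ = (1 − 0.4885) × 6.05 ppm = 3.095 ppm.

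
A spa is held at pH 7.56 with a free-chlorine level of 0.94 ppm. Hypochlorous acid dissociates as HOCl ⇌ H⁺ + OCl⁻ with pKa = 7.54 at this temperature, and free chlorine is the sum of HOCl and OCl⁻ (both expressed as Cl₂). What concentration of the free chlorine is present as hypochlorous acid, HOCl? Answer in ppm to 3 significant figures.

0.459 ppm

[OCl⁻]/[HOCl] = 10^(pH − pKa) = 10^(7.56 − 7.54) = 10^0.02 = 1.047.
Fraction as HOCl = 1 / (1 + 1.047) = 0.4885.
HOCl = 0.4885 × 0.94 ppm = 0.4592 ppm.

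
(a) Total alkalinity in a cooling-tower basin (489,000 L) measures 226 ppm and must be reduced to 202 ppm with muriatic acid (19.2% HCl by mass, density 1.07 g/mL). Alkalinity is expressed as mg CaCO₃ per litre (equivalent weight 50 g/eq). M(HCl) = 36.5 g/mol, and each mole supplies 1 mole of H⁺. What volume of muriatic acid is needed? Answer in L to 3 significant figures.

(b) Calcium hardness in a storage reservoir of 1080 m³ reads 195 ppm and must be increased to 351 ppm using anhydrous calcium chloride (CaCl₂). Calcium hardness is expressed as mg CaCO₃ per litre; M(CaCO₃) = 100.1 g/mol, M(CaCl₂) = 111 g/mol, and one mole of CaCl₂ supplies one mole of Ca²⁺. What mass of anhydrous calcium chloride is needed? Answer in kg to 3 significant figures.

(a) Alkalinity to neutralize: (226 − 202) = 24 mg/L as CaCO₃ × 489,000 L = 11,740 g as CaCO₃.
(a) Equivalents of H⁺ required: 11,740 ÷ 50 g/eq = 234.7 eq = 234.7 mol HCl.
(a) Mass of HCl: 234.7 × 36.5 = 8567 g.
(a) Mass of 19.2% solution: 8567 / 0.192 = 44,620 g.
(a) Volume: 44,620 g ÷ 1.07 g/mL = 41,700 mL.

(b) Volume: 1080 m³ = 1,080,000 L.
(b) Hardness to add: (351 − 195) = 156 mg/L as CaCO₃ × 1,080,000 L = 168,500 g as CaCO₃.
(b) Moles of Ca²⁺ (1 mol Ca²⁺ ≡ 1 mol CaCO₃): 168,500 / 100.1 g/mol = 1683 mol.
(b) Mass of CaCl₂: 1683 × 111 = 186,800 g.

(a) 41.7 L; (b) 187 kg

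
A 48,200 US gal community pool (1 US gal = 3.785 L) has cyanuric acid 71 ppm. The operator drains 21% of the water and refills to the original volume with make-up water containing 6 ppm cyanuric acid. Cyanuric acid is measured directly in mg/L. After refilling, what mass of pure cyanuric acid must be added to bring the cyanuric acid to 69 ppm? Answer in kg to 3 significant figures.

2.13 kg

Volume: 48,200 US gal × 3.785 L/gal = 182,437 L.
After draining 21% and refilling: 71 × 0.79 + 6 × 0.21 = 57.35 ppm.
Deficit to target: 69 − 57.35 = 11.65 mg/L.
Mass: 11.65 mg/L × 182,437 L = 2125 g cyanuric acid.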